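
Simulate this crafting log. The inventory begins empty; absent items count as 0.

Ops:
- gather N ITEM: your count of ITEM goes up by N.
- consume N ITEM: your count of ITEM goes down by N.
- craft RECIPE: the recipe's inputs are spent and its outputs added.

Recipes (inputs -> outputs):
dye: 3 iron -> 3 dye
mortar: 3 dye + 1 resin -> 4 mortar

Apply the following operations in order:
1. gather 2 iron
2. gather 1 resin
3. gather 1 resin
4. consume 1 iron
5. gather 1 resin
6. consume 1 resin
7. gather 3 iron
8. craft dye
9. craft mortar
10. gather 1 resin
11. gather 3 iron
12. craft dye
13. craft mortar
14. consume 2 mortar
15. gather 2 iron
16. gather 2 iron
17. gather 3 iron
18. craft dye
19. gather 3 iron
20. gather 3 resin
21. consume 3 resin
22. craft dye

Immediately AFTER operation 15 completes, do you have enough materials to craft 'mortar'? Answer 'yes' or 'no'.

After 1 (gather 2 iron): iron=2
After 2 (gather 1 resin): iron=2 resin=1
After 3 (gather 1 resin): iron=2 resin=2
After 4 (consume 1 iron): iron=1 resin=2
After 5 (gather 1 resin): iron=1 resin=3
After 6 (consume 1 resin): iron=1 resin=2
After 7 (gather 3 iron): iron=4 resin=2
After 8 (craft dye): dye=3 iron=1 resin=2
After 9 (craft mortar): iron=1 mortar=4 resin=1
After 10 (gather 1 resin): iron=1 mortar=4 resin=2
After 11 (gather 3 iron): iron=4 mortar=4 resin=2
After 12 (craft dye): dye=3 iron=1 mortar=4 resin=2
After 13 (craft mortar): iron=1 mortar=8 resin=1
After 14 (consume 2 mortar): iron=1 mortar=6 resin=1
After 15 (gather 2 iron): iron=3 mortar=6 resin=1

Answer: no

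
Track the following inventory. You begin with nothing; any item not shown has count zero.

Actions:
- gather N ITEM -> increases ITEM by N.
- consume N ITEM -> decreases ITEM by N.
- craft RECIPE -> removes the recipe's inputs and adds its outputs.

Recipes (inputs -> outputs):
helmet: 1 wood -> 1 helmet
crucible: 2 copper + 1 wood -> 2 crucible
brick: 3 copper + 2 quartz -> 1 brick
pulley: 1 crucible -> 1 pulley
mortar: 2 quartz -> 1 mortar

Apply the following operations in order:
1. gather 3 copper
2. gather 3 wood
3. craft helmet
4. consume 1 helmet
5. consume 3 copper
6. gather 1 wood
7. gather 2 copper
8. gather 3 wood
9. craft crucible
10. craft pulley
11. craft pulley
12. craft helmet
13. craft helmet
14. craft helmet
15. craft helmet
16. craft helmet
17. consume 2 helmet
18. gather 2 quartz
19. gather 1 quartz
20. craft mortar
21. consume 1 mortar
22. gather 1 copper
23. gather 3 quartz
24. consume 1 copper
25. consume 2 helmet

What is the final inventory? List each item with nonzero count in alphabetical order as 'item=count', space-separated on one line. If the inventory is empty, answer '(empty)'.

After 1 (gather 3 copper): copper=3
After 2 (gather 3 wood): copper=3 wood=3
After 3 (craft helmet): copper=3 helmet=1 wood=2
After 4 (consume 1 helmet): copper=3 wood=2
After 5 (consume 3 copper): wood=2
After 6 (gather 1 wood): wood=3
After 7 (gather 2 copper): copper=2 wood=3
After 8 (gather 3 wood): copper=2 wood=6
After 9 (craft crucible): crucible=2 wood=5
After 10 (craft pulley): crucible=1 pulley=1 wood=5
After 11 (craft pulley): pulley=2 wood=5
After 12 (craft helmet): helmet=1 pulley=2 wood=4
After 13 (craft helmet): helmet=2 pulley=2 wood=3
After 14 (craft helmet): helmet=3 pulley=2 wood=2
After 15 (craft helmet): helmet=4 pulley=2 wood=1
After 16 (craft helmet): helmet=5 pulley=2
After 17 (consume 2 helmet): helmet=3 pulley=2
After 18 (gather 2 quartz): helmet=3 pulley=2 quartz=2
After 19 (gather 1 quartz): helmet=3 pulley=2 quartz=3
After 20 (craft mortar): helmet=3 mortar=1 pulley=2 quartz=1
After 21 (consume 1 mortar): helmet=3 pulley=2 quartz=1
After 22 (gather 1 copper): copper=1 helmet=3 pulley=2 quartz=1
After 23 (gather 3 quartz): copper=1 helmet=3 pulley=2 quartz=4
After 24 (consume 1 copper): helmet=3 pulley=2 quartz=4
After 25 (consume 2 helmet): helmet=1 pulley=2 quartz=4

Answer: helmet=1 pulley=2 quartz=4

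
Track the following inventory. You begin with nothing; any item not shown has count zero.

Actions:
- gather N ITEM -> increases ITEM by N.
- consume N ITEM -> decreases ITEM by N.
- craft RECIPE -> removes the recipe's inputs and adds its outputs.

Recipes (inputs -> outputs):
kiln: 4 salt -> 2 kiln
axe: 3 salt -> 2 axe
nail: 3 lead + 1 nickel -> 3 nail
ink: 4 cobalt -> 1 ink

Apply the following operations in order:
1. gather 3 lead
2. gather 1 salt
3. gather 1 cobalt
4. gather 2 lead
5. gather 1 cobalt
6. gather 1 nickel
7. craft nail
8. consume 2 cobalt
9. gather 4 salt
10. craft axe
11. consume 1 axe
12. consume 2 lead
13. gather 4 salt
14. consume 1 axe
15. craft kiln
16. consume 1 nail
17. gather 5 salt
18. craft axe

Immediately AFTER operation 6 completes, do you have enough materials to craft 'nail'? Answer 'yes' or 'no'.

Answer: yes

Derivation:
After 1 (gather 3 lead): lead=3
After 2 (gather 1 salt): lead=3 salt=1
After 3 (gather 1 cobalt): cobalt=1 lead=3 salt=1
After 4 (gather 2 lead): cobalt=1 lead=5 salt=1
After 5 (gather 1 cobalt): cobalt=2 lead=5 salt=1
After 6 (gather 1 nickel): cobalt=2 lead=5 nickel=1 salt=1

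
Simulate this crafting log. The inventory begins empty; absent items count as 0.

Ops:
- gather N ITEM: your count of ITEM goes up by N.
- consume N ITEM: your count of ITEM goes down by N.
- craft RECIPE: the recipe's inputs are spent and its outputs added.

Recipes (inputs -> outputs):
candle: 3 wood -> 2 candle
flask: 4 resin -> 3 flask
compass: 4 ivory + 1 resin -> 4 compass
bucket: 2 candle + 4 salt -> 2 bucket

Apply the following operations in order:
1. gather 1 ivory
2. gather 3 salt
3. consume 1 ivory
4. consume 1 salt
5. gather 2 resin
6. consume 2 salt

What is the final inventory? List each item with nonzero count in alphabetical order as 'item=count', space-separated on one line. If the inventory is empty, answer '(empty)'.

Answer: resin=2

Derivation:
After 1 (gather 1 ivory): ivory=1
After 2 (gather 3 salt): ivory=1 salt=3
After 3 (consume 1 ivory): salt=3
After 4 (consume 1 salt): salt=2
After 5 (gather 2 resin): resin=2 salt=2
After 6 (consume 2 salt): resin=2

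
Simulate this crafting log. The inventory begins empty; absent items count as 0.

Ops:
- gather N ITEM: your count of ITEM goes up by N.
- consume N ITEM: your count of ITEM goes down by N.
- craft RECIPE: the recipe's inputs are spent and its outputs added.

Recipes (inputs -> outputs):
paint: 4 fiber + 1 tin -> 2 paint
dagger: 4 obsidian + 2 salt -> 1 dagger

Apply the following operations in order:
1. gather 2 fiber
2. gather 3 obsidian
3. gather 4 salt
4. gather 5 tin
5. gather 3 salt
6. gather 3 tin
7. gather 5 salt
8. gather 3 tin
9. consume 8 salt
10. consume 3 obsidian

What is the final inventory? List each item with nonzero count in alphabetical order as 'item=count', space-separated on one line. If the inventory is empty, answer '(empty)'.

After 1 (gather 2 fiber): fiber=2
After 2 (gather 3 obsidian): fiber=2 obsidian=3
After 3 (gather 4 salt): fiber=2 obsidian=3 salt=4
After 4 (gather 5 tin): fiber=2 obsidian=3 salt=4 tin=5
After 5 (gather 3 salt): fiber=2 obsidian=3 salt=7 tin=5
After 6 (gather 3 tin): fiber=2 obsidian=3 salt=7 tin=8
After 7 (gather 5 salt): fiber=2 obsidian=3 salt=12 tin=8
After 8 (gather 3 tin): fiber=2 obsidian=3 salt=12 tin=11
After 9 (consume 8 salt): fiber=2 obsidian=3 salt=4 tin=11
After 10 (consume 3 obsidian): fiber=2 salt=4 tin=11

Answer: fiber=2 salt=4 tin=11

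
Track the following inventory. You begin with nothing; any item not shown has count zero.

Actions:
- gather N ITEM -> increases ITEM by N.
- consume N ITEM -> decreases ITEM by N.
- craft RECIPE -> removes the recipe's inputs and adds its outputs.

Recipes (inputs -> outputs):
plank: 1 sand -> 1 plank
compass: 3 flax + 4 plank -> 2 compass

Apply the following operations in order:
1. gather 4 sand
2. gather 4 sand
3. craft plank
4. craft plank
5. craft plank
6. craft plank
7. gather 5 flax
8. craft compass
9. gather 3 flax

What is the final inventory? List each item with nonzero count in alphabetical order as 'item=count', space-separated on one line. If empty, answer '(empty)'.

Answer: compass=2 flax=5 sand=4

Derivation:
After 1 (gather 4 sand): sand=4
After 2 (gather 4 sand): sand=8
After 3 (craft plank): plank=1 sand=7
After 4 (craft plank): plank=2 sand=6
After 5 (craft plank): plank=3 sand=5
After 6 (craft plank): plank=4 sand=4
After 7 (gather 5 flax): flax=5 plank=4 sand=4
After 8 (craft compass): compass=2 flax=2 sand=4
After 9 (gather 3 flax): compass=2 flax=5 sand=4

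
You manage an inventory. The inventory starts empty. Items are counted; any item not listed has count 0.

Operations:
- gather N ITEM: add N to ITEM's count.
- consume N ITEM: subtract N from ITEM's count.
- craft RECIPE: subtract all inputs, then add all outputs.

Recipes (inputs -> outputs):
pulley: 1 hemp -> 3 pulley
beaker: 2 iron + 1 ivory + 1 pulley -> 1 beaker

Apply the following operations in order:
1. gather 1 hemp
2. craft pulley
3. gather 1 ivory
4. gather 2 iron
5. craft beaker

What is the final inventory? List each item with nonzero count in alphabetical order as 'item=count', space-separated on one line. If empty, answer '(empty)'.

After 1 (gather 1 hemp): hemp=1
After 2 (craft pulley): pulley=3
After 3 (gather 1 ivory): ivory=1 pulley=3
After 4 (gather 2 iron): iron=2 ivory=1 pulley=3
After 5 (craft beaker): beaker=1 pulley=2

Answer: beaker=1 pulley=2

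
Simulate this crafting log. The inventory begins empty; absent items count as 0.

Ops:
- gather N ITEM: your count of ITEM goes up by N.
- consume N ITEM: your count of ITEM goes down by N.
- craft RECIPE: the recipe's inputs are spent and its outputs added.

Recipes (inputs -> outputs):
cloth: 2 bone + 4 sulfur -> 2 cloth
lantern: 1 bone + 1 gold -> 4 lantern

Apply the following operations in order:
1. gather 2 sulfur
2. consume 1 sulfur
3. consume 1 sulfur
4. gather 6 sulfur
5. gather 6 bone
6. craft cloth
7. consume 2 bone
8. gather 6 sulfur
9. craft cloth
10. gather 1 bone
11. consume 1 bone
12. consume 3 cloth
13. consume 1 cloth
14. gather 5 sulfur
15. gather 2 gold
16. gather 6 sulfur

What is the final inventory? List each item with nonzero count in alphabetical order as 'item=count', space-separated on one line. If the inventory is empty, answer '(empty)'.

Answer: gold=2 sulfur=15

Derivation:
After 1 (gather 2 sulfur): sulfur=2
After 2 (consume 1 sulfur): sulfur=1
After 3 (consume 1 sulfur): (empty)
After 4 (gather 6 sulfur): sulfur=6
After 5 (gather 6 bone): bone=6 sulfur=6
After 6 (craft cloth): bone=4 cloth=2 sulfur=2
After 7 (consume 2 bone): bone=2 cloth=2 sulfur=2
After 8 (gather 6 sulfur): bone=2 cloth=2 sulfur=8
After 9 (craft cloth): cloth=4 sulfur=4
After 10 (gather 1 bone): bone=1 cloth=4 sulfur=4
After 11 (consume 1 bone): cloth=4 sulfur=4
After 12 (consume 3 cloth): cloth=1 sulfur=4
After 13 (consume 1 cloth): sulfur=4
After 14 (gather 5 sulfur): sulfur=9
After 15 (gather 2 gold): gold=2 sulfur=9
After 16 (gather 6 sulfur): gold=2 sulfur=15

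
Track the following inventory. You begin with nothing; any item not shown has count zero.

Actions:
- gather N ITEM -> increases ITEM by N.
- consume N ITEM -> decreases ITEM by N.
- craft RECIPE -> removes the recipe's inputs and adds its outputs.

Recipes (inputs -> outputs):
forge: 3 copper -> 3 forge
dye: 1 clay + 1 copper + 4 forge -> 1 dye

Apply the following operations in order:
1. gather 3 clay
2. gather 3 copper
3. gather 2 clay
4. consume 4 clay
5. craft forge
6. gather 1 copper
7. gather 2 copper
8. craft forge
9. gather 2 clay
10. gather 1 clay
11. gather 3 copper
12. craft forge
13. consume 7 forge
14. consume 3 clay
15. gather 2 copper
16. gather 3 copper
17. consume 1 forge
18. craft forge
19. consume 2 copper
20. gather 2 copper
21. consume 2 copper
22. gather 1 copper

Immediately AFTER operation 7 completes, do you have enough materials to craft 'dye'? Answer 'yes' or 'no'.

After 1 (gather 3 clay): clay=3
After 2 (gather 3 copper): clay=3 copper=3
After 3 (gather 2 clay): clay=5 copper=3
After 4 (consume 4 clay): clay=1 copper=3
After 5 (craft forge): clay=1 forge=3
After 6 (gather 1 copper): clay=1 copper=1 forge=3
After 7 (gather 2 copper): clay=1 copper=3 forge=3

Answer: no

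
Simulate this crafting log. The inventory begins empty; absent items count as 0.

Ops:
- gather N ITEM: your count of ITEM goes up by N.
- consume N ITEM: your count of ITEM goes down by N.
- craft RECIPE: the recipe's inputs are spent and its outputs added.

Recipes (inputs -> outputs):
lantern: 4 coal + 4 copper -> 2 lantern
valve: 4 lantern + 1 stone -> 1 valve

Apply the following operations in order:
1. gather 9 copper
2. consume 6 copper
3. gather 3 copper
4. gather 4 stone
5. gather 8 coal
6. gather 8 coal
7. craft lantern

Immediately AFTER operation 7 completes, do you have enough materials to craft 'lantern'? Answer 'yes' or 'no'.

After 1 (gather 9 copper): copper=9
After 2 (consume 6 copper): copper=3
After 3 (gather 3 copper): copper=6
After 4 (gather 4 stone): copper=6 stone=4
After 5 (gather 8 coal): coal=8 copper=6 stone=4
After 6 (gather 8 coal): coal=16 copper=6 stone=4
After 7 (craft lantern): coal=12 copper=2 lantern=2 stone=4

Answer: no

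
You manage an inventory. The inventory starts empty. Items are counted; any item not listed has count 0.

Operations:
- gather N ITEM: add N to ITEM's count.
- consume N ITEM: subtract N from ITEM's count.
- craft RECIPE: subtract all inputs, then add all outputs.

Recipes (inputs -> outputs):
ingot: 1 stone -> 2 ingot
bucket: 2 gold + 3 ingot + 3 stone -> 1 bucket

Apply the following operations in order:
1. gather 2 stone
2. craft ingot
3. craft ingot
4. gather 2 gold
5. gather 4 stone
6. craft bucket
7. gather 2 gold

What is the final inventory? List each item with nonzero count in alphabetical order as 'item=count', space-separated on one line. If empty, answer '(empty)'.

Answer: bucket=1 gold=2 ingot=1 stone=1

Derivation:
After 1 (gather 2 stone): stone=2
After 2 (craft ingot): ingot=2 stone=1
After 3 (craft ingot): ingot=4
After 4 (gather 2 gold): gold=2 ingot=4
After 5 (gather 4 stone): gold=2 ingot=4 stone=4
After 6 (craft bucket): bucket=1 ingot=1 stone=1
After 7 (gather 2 gold): bucket=1 gold=2 ingot=1 stone=1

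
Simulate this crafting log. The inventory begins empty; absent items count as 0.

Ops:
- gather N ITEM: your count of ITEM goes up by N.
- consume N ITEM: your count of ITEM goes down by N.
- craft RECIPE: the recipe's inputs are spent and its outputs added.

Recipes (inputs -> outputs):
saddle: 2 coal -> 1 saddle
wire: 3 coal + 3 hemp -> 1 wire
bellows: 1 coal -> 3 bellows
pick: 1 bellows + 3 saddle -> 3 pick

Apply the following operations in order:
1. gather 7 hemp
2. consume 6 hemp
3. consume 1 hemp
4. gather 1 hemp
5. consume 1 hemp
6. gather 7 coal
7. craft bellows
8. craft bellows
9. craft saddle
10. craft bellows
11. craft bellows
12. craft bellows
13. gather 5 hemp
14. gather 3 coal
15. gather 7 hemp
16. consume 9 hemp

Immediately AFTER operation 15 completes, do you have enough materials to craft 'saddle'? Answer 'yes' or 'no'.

Answer: yes

Derivation:
After 1 (gather 7 hemp): hemp=7
After 2 (consume 6 hemp): hemp=1
After 3 (consume 1 hemp): (empty)
After 4 (gather 1 hemp): hemp=1
After 5 (consume 1 hemp): (empty)
After 6 (gather 7 coal): coal=7
After 7 (craft bellows): bellows=3 coal=6
After 8 (craft bellows): bellows=6 coal=5
After 9 (craft saddle): bellows=6 coal=3 saddle=1
After 10 (craft bellows): bellows=9 coal=2 saddle=1
After 11 (craft bellows): bellows=12 coal=1 saddle=1
After 12 (craft bellows): bellows=15 saddle=1
After 13 (gather 5 hemp): bellows=15 hemp=5 saddle=1
After 14 (gather 3 coal): bellows=15 coal=3 hemp=5 saddle=1
After 15 (gather 7 hemp): bellows=15 coal=3 hemp=12 saddle=1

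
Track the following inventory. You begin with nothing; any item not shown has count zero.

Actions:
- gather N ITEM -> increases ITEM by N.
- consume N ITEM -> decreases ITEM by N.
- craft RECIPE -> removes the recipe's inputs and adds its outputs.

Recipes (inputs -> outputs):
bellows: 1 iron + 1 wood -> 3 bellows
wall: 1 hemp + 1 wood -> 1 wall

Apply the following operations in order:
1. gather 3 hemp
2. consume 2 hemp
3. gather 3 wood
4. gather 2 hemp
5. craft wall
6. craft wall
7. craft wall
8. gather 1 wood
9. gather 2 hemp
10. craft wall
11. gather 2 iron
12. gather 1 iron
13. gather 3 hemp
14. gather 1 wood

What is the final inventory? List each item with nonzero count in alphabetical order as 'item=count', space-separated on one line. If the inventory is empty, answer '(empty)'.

Answer: hemp=4 iron=3 wall=4 wood=1

Derivation:
After 1 (gather 3 hemp): hemp=3
After 2 (consume 2 hemp): hemp=1
After 3 (gather 3 wood): hemp=1 wood=3
After 4 (gather 2 hemp): hemp=3 wood=3
After 5 (craft wall): hemp=2 wall=1 wood=2
After 6 (craft wall): hemp=1 wall=2 wood=1
After 7 (craft wall): wall=3
After 8 (gather 1 wood): wall=3 wood=1
After 9 (gather 2 hemp): hemp=2 wall=3 wood=1
After 10 (craft wall): hemp=1 wall=4
After 11 (gather 2 iron): hemp=1 iron=2 wall=4
After 12 (gather 1 iron): hemp=1 iron=3 wall=4
After 13 (gather 3 hemp): hemp=4 iron=3 wall=4
After 14 (gather 1 wood): hemp=4 iron=3 wall=4 wood=1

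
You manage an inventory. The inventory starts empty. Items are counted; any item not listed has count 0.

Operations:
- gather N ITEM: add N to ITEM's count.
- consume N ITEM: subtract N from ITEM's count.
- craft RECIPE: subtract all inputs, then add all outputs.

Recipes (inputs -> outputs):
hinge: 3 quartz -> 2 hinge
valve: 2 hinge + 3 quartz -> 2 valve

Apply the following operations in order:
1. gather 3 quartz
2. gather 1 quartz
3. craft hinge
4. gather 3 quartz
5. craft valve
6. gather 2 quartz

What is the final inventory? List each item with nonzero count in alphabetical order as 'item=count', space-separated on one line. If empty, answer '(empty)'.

After 1 (gather 3 quartz): quartz=3
After 2 (gather 1 quartz): quartz=4
After 3 (craft hinge): hinge=2 quartz=1
After 4 (gather 3 quartz): hinge=2 quartz=4
After 5 (craft valve): quartz=1 valve=2
After 6 (gather 2 quartz): quartz=3 valve=2

Answer: quartz=3 valve=2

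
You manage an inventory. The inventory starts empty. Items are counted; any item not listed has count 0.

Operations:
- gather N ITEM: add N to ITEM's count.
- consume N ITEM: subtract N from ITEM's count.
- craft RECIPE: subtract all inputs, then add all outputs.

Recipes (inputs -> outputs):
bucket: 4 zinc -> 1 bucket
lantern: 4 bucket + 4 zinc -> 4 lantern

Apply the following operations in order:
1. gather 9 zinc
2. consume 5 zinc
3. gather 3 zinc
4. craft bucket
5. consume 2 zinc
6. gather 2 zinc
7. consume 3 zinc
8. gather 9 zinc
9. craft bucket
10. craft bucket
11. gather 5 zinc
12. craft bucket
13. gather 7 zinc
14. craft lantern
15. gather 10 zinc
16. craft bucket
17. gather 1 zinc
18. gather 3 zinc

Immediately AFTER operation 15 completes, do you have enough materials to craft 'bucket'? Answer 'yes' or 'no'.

After 1 (gather 9 zinc): zinc=9
After 2 (consume 5 zinc): zinc=4
After 3 (gather 3 zinc): zinc=7
After 4 (craft bucket): bucket=1 zinc=3
After 5 (consume 2 zinc): bucket=1 zinc=1
After 6 (gather 2 zinc): bucket=1 zinc=3
After 7 (consume 3 zinc): bucket=1
After 8 (gather 9 zinc): bucket=1 zinc=9
After 9 (craft bucket): bucket=2 zinc=5
After 10 (craft bucket): bucket=3 zinc=1
After 11 (gather 5 zinc): bucket=3 zinc=6
After 12 (craft bucket): bucket=4 zinc=2
After 13 (gather 7 zinc): bucket=4 zinc=9
After 14 (craft lantern): lantern=4 zinc=5
After 15 (gather 10 zinc): lantern=4 zinc=15

Answer: yes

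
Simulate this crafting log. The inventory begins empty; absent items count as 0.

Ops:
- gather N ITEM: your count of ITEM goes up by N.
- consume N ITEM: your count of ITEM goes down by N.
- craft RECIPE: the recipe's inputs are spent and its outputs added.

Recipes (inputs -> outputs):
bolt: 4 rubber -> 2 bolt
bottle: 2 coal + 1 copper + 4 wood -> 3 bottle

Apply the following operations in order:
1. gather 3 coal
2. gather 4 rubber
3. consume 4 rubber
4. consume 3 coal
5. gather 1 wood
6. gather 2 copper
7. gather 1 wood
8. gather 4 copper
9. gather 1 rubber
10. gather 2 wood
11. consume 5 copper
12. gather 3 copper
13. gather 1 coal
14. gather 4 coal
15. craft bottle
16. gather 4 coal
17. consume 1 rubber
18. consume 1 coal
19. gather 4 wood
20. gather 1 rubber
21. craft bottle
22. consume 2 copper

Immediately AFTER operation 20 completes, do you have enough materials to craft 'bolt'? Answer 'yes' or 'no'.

After 1 (gather 3 coal): coal=3
After 2 (gather 4 rubber): coal=3 rubber=4
After 3 (consume 4 rubber): coal=3
After 4 (consume 3 coal): (empty)
After 5 (gather 1 wood): wood=1
After 6 (gather 2 copper): copper=2 wood=1
After 7 (gather 1 wood): copper=2 wood=2
After 8 (gather 4 copper): copper=6 wood=2
After 9 (gather 1 rubber): copper=6 rubber=1 wood=2
After 10 (gather 2 wood): copper=6 rubber=1 wood=4
After 11 (consume 5 copper): copper=1 rubber=1 wood=4
After 12 (gather 3 copper): copper=4 rubber=1 wood=4
After 13 (gather 1 coal): coal=1 copper=4 rubber=1 wood=4
After 14 (gather 4 coal): coal=5 copper=4 rubber=1 wood=4
After 15 (craft bottle): bottle=3 coal=3 copper=3 rubber=1
After 16 (gather 4 coal): bottle=3 coal=7 copper=3 rubber=1
After 17 (consume 1 rubber): bottle=3 coal=7 copper=3
After 18 (consume 1 coal): bottle=3 coal=6 copper=3
After 19 (gather 4 wood): bottle=3 coal=6 copper=3 wood=4
After 20 (gather 1 rubber): bottle=3 coal=6 copper=3 rubber=1 wood=4

Answer: no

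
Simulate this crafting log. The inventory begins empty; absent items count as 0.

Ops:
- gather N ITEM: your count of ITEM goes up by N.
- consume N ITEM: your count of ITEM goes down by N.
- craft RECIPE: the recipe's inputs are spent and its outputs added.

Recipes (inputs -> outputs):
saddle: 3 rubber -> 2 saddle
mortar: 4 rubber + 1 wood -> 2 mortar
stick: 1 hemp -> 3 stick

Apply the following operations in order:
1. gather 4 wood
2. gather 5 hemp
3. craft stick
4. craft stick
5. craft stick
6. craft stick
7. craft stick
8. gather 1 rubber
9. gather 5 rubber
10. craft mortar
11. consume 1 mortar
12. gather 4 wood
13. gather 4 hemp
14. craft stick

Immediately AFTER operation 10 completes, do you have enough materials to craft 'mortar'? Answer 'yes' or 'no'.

Answer: no

Derivation:
After 1 (gather 4 wood): wood=4
After 2 (gather 5 hemp): hemp=5 wood=4
After 3 (craft stick): hemp=4 stick=3 wood=4
After 4 (craft stick): hemp=3 stick=6 wood=4
After 5 (craft stick): hemp=2 stick=9 wood=4
After 6 (craft stick): hemp=1 stick=12 wood=4
After 7 (craft stick): stick=15 wood=4
After 8 (gather 1 rubber): rubber=1 stick=15 wood=4
After 9 (gather 5 rubber): rubber=6 stick=15 wood=4
After 10 (craft mortar): mortar=2 rubber=2 stick=15 wood=3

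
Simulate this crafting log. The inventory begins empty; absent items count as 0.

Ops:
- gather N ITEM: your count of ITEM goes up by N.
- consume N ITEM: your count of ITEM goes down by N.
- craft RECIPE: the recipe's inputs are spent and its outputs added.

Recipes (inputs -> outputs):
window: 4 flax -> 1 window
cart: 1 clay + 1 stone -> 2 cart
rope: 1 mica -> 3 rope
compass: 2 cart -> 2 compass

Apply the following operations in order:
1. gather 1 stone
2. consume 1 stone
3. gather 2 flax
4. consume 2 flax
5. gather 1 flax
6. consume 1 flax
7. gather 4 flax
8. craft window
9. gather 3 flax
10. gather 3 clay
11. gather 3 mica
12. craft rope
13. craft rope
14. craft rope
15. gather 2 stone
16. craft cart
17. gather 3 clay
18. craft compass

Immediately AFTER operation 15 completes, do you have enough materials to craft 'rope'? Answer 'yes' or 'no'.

Answer: no

Derivation:
After 1 (gather 1 stone): stone=1
After 2 (consume 1 stone): (empty)
After 3 (gather 2 flax): flax=2
After 4 (consume 2 flax): (empty)
After 5 (gather 1 flax): flax=1
After 6 (consume 1 flax): (empty)
After 7 (gather 4 flax): flax=4
After 8 (craft window): window=1
After 9 (gather 3 flax): flax=3 window=1
After 10 (gather 3 clay): clay=3 flax=3 window=1
After 11 (gather 3 mica): clay=3 flax=3 mica=3 window=1
After 12 (craft rope): clay=3 flax=3 mica=2 rope=3 window=1
After 13 (craft rope): clay=3 flax=3 mica=1 rope=6 window=1
After 14 (craft rope): clay=3 flax=3 rope=9 window=1
After 15 (gather 2 stone): clay=3 flax=3 rope=9 stone=2 window=1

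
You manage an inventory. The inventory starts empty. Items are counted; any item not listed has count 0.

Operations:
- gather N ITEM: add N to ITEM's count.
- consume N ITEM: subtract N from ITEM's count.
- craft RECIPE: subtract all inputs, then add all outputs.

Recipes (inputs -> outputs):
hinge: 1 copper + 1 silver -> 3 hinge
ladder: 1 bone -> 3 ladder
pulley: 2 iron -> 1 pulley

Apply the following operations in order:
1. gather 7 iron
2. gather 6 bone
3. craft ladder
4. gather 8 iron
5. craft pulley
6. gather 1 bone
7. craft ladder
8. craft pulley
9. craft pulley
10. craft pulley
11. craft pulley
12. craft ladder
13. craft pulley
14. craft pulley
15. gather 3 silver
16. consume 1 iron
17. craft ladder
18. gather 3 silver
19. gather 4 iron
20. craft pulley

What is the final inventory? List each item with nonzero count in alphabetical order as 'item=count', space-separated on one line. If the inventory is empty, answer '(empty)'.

Answer: bone=3 iron=2 ladder=12 pulley=8 silver=6

Derivation:
After 1 (gather 7 iron): iron=7
After 2 (gather 6 bone): bone=6 iron=7
After 3 (craft ladder): bone=5 iron=7 ladder=3
After 4 (gather 8 iron): bone=5 iron=15 ladder=3
After 5 (craft pulley): bone=5 iron=13 ladder=3 pulley=1
After 6 (gather 1 bone): bone=6 iron=13 ladder=3 pulley=1
After 7 (craft ladder): bone=5 iron=13 ladder=6 pulley=1
After 8 (craft pulley): bone=5 iron=11 ladder=6 pulley=2
After 9 (craft pulley): bone=5 iron=9 ladder=6 pulley=3
After 10 (craft pulley): bone=5 iron=7 ladder=6 pulley=4
After 11 (craft pulley): bone=5 iron=5 ladder=6 pulley=5
After 12 (craft ladder): bone=4 iron=5 ladder=9 pulley=5
After 13 (craft pulley): bone=4 iron=3 ladder=9 pulley=6
After 14 (craft pulley): bone=4 iron=1 ladder=9 pulley=7
After 15 (gather 3 silver): bone=4 iron=1 ladder=9 pulley=7 silver=3
After 16 (consume 1 iron): bone=4 ladder=9 pulley=7 silver=3
After 17 (craft ladder): bone=3 ladder=12 pulley=7 silver=3
After 18 (gather 3 silver): bone=3 ladder=12 pulley=7 silver=6
After 19 (gather 4 iron): bone=3 iron=4 ladder=12 pulley=7 silver=6
After 20 (craft pulley): bone=3 iron=2 ladder=12 pulley=8 silver=6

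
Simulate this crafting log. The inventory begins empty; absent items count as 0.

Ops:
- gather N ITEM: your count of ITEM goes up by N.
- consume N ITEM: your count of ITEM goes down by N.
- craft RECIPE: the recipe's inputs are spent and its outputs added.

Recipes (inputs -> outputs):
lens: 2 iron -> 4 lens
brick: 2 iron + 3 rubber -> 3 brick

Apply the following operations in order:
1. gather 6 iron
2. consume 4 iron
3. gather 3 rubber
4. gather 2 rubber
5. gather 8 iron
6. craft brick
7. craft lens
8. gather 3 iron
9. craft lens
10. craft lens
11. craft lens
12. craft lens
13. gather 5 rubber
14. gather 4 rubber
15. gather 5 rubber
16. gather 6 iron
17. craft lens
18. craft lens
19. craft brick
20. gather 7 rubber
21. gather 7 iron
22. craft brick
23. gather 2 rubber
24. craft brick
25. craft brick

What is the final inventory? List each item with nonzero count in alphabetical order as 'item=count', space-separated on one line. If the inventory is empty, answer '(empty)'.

Answer: brick=15 iron=2 lens=28 rubber=13

Derivation:
After 1 (gather 6 iron): iron=6
After 2 (consume 4 iron): iron=2
After 3 (gather 3 rubber): iron=2 rubber=3
After 4 (gather 2 rubber): iron=2 rubber=5
After 5 (gather 8 iron): iron=10 rubber=5
After 6 (craft brick): brick=3 iron=8 rubber=2
After 7 (craft lens): brick=3 iron=6 lens=4 rubber=2
After 8 (gather 3 iron): brick=3 iron=9 lens=4 rubber=2
After 9 (craft lens): brick=3 iron=7 lens=8 rubber=2
After 10 (craft lens): brick=3 iron=5 lens=12 rubber=2
After 11 (craft lens): brick=3 iron=3 lens=16 rubber=2
After 12 (craft lens): brick=3 iron=1 lens=20 rubber=2
After 13 (gather 5 rubber): brick=3 iron=1 lens=20 rubber=7
After 14 (gather 4 rubber): brick=3 iron=1 lens=20 rubber=11
After 15 (gather 5 rubber): brick=3 iron=1 lens=20 rubber=16
After 16 (gather 6 iron): brick=3 iron=7 lens=20 rubber=16
After 17 (craft lens): brick=3 iron=5 lens=24 rubber=16
After 18 (craft lens): brick=3 iron=3 lens=28 rubber=16
After 19 (craft brick): brick=6 iron=1 lens=28 rubber=13
After 20 (gather 7 rubber): brick=6 iron=1 lens=28 rubber=20
After 21 (gather 7 iron): brick=6 iron=8 lens=28 rubber=20
After 22 (craft brick): brick=9 iron=6 lens=28 rubber=17
After 23 (gather 2 rubber): brick=9 iron=6 lens=28 rubber=19
After 24 (craft brick): brick=12 iron=4 lens=28 rubber=16
After 25 (craft brick): brick=15 iron=2 lens=28 rubber=13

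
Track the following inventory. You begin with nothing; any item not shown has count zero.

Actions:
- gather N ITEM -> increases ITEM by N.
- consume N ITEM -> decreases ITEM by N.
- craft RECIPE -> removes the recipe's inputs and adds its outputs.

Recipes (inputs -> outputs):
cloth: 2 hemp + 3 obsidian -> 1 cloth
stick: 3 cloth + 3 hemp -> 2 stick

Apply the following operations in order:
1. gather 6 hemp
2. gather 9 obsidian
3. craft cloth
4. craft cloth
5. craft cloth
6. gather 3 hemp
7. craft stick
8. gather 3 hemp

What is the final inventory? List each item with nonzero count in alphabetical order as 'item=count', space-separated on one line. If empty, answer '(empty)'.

Answer: hemp=3 stick=2

Derivation:
After 1 (gather 6 hemp): hemp=6
After 2 (gather 9 obsidian): hemp=6 obsidian=9
After 3 (craft cloth): cloth=1 hemp=4 obsidian=6
After 4 (craft cloth): cloth=2 hemp=2 obsidian=3
After 5 (craft cloth): cloth=3
After 6 (gather 3 hemp): cloth=3 hemp=3
After 7 (craft stick): stick=2
After 8 (gather 3 hemp): hemp=3 stick=2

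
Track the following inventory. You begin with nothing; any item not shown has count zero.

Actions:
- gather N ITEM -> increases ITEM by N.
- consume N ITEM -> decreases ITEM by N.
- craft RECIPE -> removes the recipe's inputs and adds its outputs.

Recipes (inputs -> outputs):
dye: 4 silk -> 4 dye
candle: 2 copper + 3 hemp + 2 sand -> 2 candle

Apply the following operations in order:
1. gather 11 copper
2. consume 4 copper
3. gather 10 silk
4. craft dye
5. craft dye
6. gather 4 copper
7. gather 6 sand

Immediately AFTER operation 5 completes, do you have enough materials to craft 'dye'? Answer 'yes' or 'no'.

After 1 (gather 11 copper): copper=11
After 2 (consume 4 copper): copper=7
After 3 (gather 10 silk): copper=7 silk=10
After 4 (craft dye): copper=7 dye=4 silk=6
After 5 (craft dye): copper=7 dye=8 silk=2

Answer: no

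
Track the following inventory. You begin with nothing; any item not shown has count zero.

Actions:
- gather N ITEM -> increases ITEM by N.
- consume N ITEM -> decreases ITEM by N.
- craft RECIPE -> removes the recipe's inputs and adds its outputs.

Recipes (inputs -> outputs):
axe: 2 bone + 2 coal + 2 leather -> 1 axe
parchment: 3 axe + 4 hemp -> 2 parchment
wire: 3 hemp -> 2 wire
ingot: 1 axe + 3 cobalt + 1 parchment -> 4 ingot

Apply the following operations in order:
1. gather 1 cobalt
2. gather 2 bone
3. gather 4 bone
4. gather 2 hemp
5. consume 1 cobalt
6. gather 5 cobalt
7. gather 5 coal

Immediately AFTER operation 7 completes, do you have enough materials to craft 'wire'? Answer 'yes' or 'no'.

Answer: no

Derivation:
After 1 (gather 1 cobalt): cobalt=1
After 2 (gather 2 bone): bone=2 cobalt=1
After 3 (gather 4 bone): bone=6 cobalt=1
After 4 (gather 2 hemp): bone=6 cobalt=1 hemp=2
After 5 (consume 1 cobalt): bone=6 hemp=2
After 6 (gather 5 cobalt): bone=6 cobalt=5 hemp=2
After 7 (gather 5 coal): bone=6 coal=5 cobalt=5 hemp=2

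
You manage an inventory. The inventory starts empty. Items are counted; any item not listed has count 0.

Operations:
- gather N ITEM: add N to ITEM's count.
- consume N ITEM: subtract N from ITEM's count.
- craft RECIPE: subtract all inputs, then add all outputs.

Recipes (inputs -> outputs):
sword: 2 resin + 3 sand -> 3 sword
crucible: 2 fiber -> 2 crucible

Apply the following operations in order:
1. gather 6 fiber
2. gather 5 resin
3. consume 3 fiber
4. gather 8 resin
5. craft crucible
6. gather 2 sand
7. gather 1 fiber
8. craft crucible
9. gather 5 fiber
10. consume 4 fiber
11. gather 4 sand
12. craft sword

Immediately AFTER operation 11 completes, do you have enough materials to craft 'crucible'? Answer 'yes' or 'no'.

After 1 (gather 6 fiber): fiber=6
After 2 (gather 5 resin): fiber=6 resin=5
After 3 (consume 3 fiber): fiber=3 resin=5
After 4 (gather 8 resin): fiber=3 resin=13
After 5 (craft crucible): crucible=2 fiber=1 resin=13
After 6 (gather 2 sand): crucible=2 fiber=1 resin=13 sand=2
After 7 (gather 1 fiber): crucible=2 fiber=2 resin=13 sand=2
After 8 (craft crucible): crucible=4 resin=13 sand=2
After 9 (gather 5 fiber): crucible=4 fiber=5 resin=13 sand=2
After 10 (consume 4 fiber): crucible=4 fiber=1 resin=13 sand=2
After 11 (gather 4 sand): crucible=4 fiber=1 resin=13 sand=6

Answer: no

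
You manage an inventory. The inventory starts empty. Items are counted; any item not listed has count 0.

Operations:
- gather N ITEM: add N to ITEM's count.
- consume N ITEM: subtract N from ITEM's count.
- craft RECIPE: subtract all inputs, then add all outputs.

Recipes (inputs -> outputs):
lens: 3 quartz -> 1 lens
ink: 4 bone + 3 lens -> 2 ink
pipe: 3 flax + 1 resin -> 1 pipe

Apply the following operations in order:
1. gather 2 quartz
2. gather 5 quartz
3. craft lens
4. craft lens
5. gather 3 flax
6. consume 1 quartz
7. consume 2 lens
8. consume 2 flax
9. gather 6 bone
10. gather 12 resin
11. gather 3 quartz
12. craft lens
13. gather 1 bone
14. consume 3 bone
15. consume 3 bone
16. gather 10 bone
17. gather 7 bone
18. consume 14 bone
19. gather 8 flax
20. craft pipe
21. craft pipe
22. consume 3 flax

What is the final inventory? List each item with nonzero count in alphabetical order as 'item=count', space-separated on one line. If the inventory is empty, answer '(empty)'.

Answer: bone=4 lens=1 pipe=2 resin=10

Derivation:
After 1 (gather 2 quartz): quartz=2
After 2 (gather 5 quartz): quartz=7
After 3 (craft lens): lens=1 quartz=4
After 4 (craft lens): lens=2 quartz=1
After 5 (gather 3 flax): flax=3 lens=2 quartz=1
After 6 (consume 1 quartz): flax=3 lens=2
After 7 (consume 2 lens): flax=3
After 8 (consume 2 flax): flax=1
After 9 (gather 6 bone): bone=6 flax=1
After 10 (gather 12 resin): bone=6 flax=1 resin=12
After 11 (gather 3 quartz): bone=6 flax=1 quartz=3 resin=12
After 12 (craft lens): bone=6 flax=1 lens=1 resin=12
After 13 (gather 1 bone): bone=7 flax=1 lens=1 resin=12
After 14 (consume 3 bone): bone=4 flax=1 lens=1 resin=12
After 15 (consume 3 bone): bone=1 flax=1 lens=1 resin=12
After 16 (gather 10 bone): bone=11 flax=1 lens=1 resin=12
After 17 (gather 7 bone): bone=18 flax=1 lens=1 resin=12
After 18 (consume 14 bone): bone=4 flax=1 lens=1 resin=12
After 19 (gather 8 flax): bone=4 flax=9 lens=1 resin=12
After 20 (craft pipe): bone=4 flax=6 lens=1 pipe=1 resin=11
After 21 (craft pipe): bone=4 flax=3 lens=1 pipe=2 resin=10
After 22 (consume 3 flax): bone=4 lens=1 pipe=2 resin=10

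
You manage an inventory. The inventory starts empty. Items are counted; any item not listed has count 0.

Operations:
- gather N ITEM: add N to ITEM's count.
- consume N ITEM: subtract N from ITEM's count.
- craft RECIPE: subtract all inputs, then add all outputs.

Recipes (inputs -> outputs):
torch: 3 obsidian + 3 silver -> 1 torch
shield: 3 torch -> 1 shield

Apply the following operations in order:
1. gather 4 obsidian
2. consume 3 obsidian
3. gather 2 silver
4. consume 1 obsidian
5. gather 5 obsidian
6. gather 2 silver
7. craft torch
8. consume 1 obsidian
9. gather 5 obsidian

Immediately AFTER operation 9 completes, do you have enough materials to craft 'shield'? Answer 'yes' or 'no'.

Answer: no

Derivation:
After 1 (gather 4 obsidian): obsidian=4
After 2 (consume 3 obsidian): obsidian=1
After 3 (gather 2 silver): obsidian=1 silver=2
After 4 (consume 1 obsidian): silver=2
After 5 (gather 5 obsidian): obsidian=5 silver=2
After 6 (gather 2 silver): obsidian=5 silver=4
After 7 (craft torch): obsidian=2 silver=1 torch=1
After 8 (consume 1 obsidian): obsidian=1 silver=1 torch=1
After 9 (gather 5 obsidian): obsidian=6 silver=1 torch=1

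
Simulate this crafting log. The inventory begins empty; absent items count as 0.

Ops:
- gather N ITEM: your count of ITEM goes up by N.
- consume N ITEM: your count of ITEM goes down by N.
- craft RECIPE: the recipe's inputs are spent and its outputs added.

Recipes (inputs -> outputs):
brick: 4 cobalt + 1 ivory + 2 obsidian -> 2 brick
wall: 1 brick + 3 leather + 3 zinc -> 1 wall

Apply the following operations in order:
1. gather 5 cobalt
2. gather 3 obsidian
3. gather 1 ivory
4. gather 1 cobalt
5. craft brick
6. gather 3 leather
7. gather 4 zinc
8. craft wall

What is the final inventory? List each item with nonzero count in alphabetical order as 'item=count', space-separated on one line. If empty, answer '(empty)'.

After 1 (gather 5 cobalt): cobalt=5
After 2 (gather 3 obsidian): cobalt=5 obsidian=3
After 3 (gather 1 ivory): cobalt=5 ivory=1 obsidian=3
After 4 (gather 1 cobalt): cobalt=6 ivory=1 obsidian=3
After 5 (craft brick): brick=2 cobalt=2 obsidian=1
After 6 (gather 3 leather): brick=2 cobalt=2 leather=3 obsidian=1
After 7 (gather 4 zinc): brick=2 cobalt=2 leather=3 obsidian=1 zinc=4
After 8 (craft wall): brick=1 cobalt=2 obsidian=1 wall=1 zinc=1

Answer: brick=1 cobalt=2 obsidian=1 wall=1 zinc=1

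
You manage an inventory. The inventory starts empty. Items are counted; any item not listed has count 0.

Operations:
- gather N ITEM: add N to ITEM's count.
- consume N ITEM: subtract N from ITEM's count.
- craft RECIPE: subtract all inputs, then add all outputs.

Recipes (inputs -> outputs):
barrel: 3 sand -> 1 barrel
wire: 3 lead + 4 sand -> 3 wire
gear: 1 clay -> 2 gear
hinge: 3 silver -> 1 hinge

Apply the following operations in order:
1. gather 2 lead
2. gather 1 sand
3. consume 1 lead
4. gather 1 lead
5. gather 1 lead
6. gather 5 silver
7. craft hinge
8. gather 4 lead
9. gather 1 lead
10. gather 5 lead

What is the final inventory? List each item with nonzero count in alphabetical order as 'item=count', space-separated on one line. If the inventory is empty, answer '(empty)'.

After 1 (gather 2 lead): lead=2
After 2 (gather 1 sand): lead=2 sand=1
After 3 (consume 1 lead): lead=1 sand=1
After 4 (gather 1 lead): lead=2 sand=1
After 5 (gather 1 lead): lead=3 sand=1
After 6 (gather 5 silver): lead=3 sand=1 silver=5
After 7 (craft hinge): hinge=1 lead=3 sand=1 silver=2
After 8 (gather 4 lead): hinge=1 lead=7 sand=1 silver=2
After 9 (gather 1 lead): hinge=1 lead=8 sand=1 silver=2
After 10 (gather 5 lead): hinge=1 lead=13 sand=1 silver=2

Answer: hinge=1 lead=13 sand=1 silver=2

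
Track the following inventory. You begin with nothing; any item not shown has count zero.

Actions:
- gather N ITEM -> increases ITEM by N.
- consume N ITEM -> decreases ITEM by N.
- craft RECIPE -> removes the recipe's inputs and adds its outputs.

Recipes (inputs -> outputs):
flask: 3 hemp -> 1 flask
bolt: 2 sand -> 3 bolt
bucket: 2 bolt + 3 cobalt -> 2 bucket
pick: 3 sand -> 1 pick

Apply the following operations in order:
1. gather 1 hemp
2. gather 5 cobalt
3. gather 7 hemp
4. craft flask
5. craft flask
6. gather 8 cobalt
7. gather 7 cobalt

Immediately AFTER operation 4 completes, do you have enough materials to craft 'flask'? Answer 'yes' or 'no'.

Answer: yes

Derivation:
After 1 (gather 1 hemp): hemp=1
After 2 (gather 5 cobalt): cobalt=5 hemp=1
After 3 (gather 7 hemp): cobalt=5 hemp=8
After 4 (craft flask): cobalt=5 flask=1 hemp=5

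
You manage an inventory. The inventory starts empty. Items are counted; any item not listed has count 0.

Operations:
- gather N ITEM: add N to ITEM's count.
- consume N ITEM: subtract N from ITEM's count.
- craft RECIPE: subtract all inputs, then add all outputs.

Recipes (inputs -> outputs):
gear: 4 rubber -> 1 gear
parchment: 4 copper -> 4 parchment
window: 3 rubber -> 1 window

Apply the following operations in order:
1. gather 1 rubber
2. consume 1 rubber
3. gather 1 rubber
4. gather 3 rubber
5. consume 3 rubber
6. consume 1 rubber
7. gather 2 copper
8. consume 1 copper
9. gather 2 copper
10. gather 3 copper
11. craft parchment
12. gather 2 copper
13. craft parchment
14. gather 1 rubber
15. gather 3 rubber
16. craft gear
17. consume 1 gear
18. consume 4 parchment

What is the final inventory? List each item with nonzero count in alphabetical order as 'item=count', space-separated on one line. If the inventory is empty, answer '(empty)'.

Answer: parchment=4

Derivation:
After 1 (gather 1 rubber): rubber=1
After 2 (consume 1 rubber): (empty)
After 3 (gather 1 rubber): rubber=1
After 4 (gather 3 rubber): rubber=4
After 5 (consume 3 rubber): rubber=1
After 6 (consume 1 rubber): (empty)
After 7 (gather 2 copper): copper=2
After 8 (consume 1 copper): copper=1
After 9 (gather 2 copper): copper=3
After 10 (gather 3 copper): copper=6
After 11 (craft parchment): copper=2 parchment=4
After 12 (gather 2 copper): copper=4 parchment=4
After 13 (craft parchment): parchment=8
After 14 (gather 1 rubber): parchment=8 rubber=1
After 15 (gather 3 rubber): parchment=8 rubber=4
After 16 (craft gear): gear=1 parchment=8
After 17 (consume 1 gear): parchment=8
After 18 (consume 4 parchment): parchment=4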